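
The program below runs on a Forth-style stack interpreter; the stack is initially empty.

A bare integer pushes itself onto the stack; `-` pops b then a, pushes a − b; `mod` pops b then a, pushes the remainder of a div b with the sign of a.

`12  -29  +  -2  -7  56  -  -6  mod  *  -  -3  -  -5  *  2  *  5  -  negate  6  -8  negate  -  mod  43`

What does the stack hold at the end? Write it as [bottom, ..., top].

12     : 12
-29    : 12 -29
+      : -17
-2     : -17 -2
-7     : -17 -2 -7
56     : -17 -2 -7 56
-      : -17 -2 -63
-6     : -17 -2 -63 -6
mod    : -17 -2 -3
*      : -17 6
-      : -23
-3     : -23 -3
-      : -20
-5     : -20 -5
*      : 100
2      : 100 2
*      : 200
5      : 200 5
-      : 195
negate : -195
6      : -195 6
-8     : -195 6 -8
negate : -195 6 8
-      : -195 -2
mod    : -1
43     : -1 43

[-1, 43]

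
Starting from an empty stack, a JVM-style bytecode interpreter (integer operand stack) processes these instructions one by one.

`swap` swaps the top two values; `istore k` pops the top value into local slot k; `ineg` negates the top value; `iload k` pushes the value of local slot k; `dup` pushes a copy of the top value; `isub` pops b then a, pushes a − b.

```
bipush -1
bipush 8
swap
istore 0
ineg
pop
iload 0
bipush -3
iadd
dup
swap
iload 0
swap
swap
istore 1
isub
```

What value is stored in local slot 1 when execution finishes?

bipush -1 : -1
bipush 8  : -1 8
swap      : 8 -1
istore 0  : 8
ineg      : -8
pop       : (empty)
iload 0   : -1
bipush -3 : -1 -3
iadd      : -4
dup       : -4 -4
swap      : -4 -4
iload 0   : -4 -4 -1
swap      : -4 -1 -4
swap      : -4 -4 -1
istore 1  : -4 -4
isub      : 0

-1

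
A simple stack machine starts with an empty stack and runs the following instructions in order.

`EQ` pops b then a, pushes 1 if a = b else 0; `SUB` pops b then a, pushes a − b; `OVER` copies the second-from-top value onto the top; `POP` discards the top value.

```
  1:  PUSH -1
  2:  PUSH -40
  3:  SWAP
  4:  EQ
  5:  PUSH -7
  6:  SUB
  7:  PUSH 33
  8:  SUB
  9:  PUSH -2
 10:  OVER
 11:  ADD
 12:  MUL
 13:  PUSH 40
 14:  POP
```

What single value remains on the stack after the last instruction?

728

PUSH -1  → [-1]
PUSH -40 → [-1, -40]
SWAP     → [-40, -1]
EQ       → [0]
PUSH -7  → [0, -7]
SUB      → [7]
PUSH 33  → [7, 33]
SUB      → [-26]
PUSH -2  → [-26, -2]
OVER     → [-26, -2, -26]
ADD      → [-26, -28]
MUL      → [728]
PUSH 40  → [728, 40]
POP      → [728]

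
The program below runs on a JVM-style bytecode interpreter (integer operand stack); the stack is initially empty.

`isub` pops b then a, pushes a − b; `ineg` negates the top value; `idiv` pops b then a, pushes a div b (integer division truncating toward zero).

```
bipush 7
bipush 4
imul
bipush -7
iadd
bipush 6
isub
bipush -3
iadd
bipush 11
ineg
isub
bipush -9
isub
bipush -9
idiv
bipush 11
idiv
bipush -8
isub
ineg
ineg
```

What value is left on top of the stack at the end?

8

bipush 7  -> [7]
bipush 4  -> [7, 4]
imul      -> [28]
bipush -7 -> [28, -7]
iadd      -> [21]
bipush 6  -> [21, 6]
isub      -> [15]
bipush -3 -> [15, -3]
iadd      -> [12]
bipush 11 -> [12, 11]
ineg      -> [12, -11]
isub      -> [23]
bipush -9 -> [23, -9]
isub      -> [32]
bipush -9 -> [32, -9]
idiv      -> [-3]
bipush 11 -> [-3, 11]
idiv      -> [0]
bipush -8 -> [0, -8]
isub      -> [8]
ineg      -> [-8]
ineg      -> [8]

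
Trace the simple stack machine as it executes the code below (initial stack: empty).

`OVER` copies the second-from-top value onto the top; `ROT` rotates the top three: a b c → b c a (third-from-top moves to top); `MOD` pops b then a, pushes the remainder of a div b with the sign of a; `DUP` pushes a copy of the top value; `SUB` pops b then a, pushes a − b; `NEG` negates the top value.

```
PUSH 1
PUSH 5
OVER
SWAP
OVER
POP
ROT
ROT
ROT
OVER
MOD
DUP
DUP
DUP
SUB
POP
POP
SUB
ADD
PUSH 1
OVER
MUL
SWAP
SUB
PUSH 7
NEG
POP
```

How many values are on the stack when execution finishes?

PUSH 1 : [1]
PUSH 5 : [1, 5]
OVER   : [1, 5, 1]
SWAP   : [1, 1, 5]
OVER   : [1, 1, 5, 1]
POP    : [1, 1, 5]
ROT    : [1, 5, 1]
ROT    : [5, 1, 1]
ROT    : [1, 1, 5]
OVER   : [1, 1, 5, 1]
MOD    : [1, 1, 0]
DUP    : [1, 1, 0, 0]
DUP    : [1, 1, 0, 0, 0]
DUP    : [1, 1, 0, 0, 0, 0]
SUB    : [1, 1, 0, 0, 0]
POP    : [1, 1, 0, 0]
POP    : [1, 1, 0]
SUB    : [1, 1]
ADD    : [2]
PUSH 1 : [2, 1]
OVER   : [2, 1, 2]
MUL    : [2, 2]
SWAP   : [2, 2]
SUB    : [0]
PUSH 7 : [0, 7]
NEG    : [0, -7]
POP    : [0]

1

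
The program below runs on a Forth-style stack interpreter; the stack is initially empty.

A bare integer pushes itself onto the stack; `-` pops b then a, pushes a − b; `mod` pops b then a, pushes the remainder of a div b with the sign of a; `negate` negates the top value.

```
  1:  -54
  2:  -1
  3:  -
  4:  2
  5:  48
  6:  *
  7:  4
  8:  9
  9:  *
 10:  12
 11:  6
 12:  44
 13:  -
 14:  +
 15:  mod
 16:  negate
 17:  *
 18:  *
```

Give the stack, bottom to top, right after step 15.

-54 -> [-54]
-1  -> [-54, -1]
-   -> [-53]
2   -> [-53, 2]
48  -> [-53, 2, 48]
*   -> [-53, 96]
4   -> [-53, 96, 4]
9   -> [-53, 96, 4, 9]
*   -> [-53, 96, 36]
12  -> [-53, 96, 36, 12]
6   -> [-53, 96, 36, 12, 6]
44  -> [-53, 96, 36, 12, 6, 44]
-   -> [-53, 96, 36, 12, -38]
+   -> [-53, 96, 36, -26]
mod -> [-53, 96, 10]

[-53, 96, 10]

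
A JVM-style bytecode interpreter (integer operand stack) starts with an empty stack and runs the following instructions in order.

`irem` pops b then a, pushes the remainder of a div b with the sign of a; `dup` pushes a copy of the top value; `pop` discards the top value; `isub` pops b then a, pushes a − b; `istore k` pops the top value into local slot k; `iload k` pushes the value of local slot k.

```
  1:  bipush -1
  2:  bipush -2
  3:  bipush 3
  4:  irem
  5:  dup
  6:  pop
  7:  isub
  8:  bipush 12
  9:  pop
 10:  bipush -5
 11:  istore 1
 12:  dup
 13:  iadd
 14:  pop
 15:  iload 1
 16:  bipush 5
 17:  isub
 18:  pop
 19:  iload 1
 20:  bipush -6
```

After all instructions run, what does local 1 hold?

-5

bipush -1  [-1]
bipush -2  [-1, -2]
bipush 3   [-1, -2, 3]
irem       [-1, -2]
dup        [-1, -2, -2]
pop        [-1, -2]
isub       [1]
bipush 12  [1, 12]
pop        [1]
bipush -5  [1, -5]
istore 1   [1]
dup        [1, 1]
iadd       [2]
pop        []
iload 1    [-5]
bipush 5   [-5, 5]
isub       [-10]
pop        []
iload 1    [-5]
bipush -6  [-5, -6]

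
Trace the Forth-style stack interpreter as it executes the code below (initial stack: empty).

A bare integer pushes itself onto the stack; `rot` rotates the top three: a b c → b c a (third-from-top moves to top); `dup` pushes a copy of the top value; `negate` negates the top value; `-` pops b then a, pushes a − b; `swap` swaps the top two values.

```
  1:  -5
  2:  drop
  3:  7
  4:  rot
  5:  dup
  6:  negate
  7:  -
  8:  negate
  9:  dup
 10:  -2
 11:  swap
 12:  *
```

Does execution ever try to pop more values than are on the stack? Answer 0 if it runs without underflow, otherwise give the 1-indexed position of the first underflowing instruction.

4

-5   : -5
drop : (empty)
7    : 7
rot  — needs 3 operands, stack has 1 → underflow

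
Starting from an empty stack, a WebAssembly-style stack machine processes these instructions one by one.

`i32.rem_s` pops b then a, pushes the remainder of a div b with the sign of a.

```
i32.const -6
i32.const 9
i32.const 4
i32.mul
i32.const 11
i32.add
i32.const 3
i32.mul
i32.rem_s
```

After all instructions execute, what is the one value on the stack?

i32.const -6 -> [-6]
i32.const 9  -> [-6, 9]
i32.const 4  -> [-6, 9, 4]
i32.mul      -> [-6, 36]
i32.const 11 -> [-6, 36, 11]
i32.add      -> [-6, 47]
i32.const 3  -> [-6, 47, 3]
i32.mul      -> [-6, 141]
i32.rem_s    -> [-6]

-6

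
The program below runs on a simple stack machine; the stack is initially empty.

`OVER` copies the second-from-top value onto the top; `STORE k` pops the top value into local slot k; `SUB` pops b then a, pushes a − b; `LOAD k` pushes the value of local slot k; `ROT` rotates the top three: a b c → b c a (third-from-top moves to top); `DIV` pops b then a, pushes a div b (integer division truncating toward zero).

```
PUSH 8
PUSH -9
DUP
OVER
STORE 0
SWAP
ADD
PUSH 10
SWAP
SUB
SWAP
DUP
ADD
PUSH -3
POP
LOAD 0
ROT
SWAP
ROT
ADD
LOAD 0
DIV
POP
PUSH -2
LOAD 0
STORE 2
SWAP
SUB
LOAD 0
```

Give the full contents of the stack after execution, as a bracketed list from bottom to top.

[-30, -9]

PUSH 8  : 8
PUSH -9 : 8 -9
DUP     : 8 -9 -9
OVER    : 8 -9 -9 -9
STORE 0 : 8 -9 -9
SWAP    : 8 -9 -9
ADD     : 8 -18
PUSH 10 : 8 -18 10
SWAP    : 8 10 -18
SUB     : 8 28
SWAP    : 28 8
DUP     : 28 8 8
ADD     : 28 16
PUSH -3 : 28 16 -3
POP     : 28 16
LOAD 0  : 28 16 -9
ROT     : 16 -9 28
SWAP    : 16 28 -9
ROT     : 28 -9 16
ADD     : 28 7
LOAD 0  : 28 7 -9
DIV     : 28 0
POP     : 28
PUSH -2 : 28 -2
LOAD 0  : 28 -2 -9
STORE 2 : 28 -2
SWAP    : -2 28
SUB     : -30
LOAD 0  : -30 -9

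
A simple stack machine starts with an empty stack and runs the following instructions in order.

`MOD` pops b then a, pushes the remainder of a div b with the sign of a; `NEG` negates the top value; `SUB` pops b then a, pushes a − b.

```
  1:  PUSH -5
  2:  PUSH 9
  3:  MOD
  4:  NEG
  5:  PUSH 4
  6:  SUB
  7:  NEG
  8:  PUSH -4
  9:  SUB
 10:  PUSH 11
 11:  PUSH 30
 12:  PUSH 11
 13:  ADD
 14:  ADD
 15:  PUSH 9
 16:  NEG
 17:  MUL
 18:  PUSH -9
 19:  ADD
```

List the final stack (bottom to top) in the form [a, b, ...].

[3, -477]

PUSH -5 → [-5]
PUSH 9  → [-5, 9]
MOD     → [-5]
NEG     → [5]
PUSH 4  → [5, 4]
SUB     → [1]
NEG     → [-1]
PUSH -4 → [-1, -4]
SUB     → [3]
PUSH 11 → [3, 11]
PUSH 30 → [3, 11, 30]
PUSH 11 → [3, 11, 30, 11]
ADD     → [3, 11, 41]
ADD     → [3, 52]
PUSH 9  → [3, 52, 9]
NEG     → [3, 52, -9]
MUL     → [3, -468]
PUSH -9 → [3, -468, -9]
ADD     → [3, -477]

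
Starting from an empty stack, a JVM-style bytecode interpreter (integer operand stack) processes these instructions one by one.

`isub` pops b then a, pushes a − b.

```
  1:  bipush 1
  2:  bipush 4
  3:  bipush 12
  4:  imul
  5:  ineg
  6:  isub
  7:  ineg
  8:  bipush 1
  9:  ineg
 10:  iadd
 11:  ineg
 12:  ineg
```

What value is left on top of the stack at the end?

-50

bipush 1   [1]
bipush 4   [1, 4]
bipush 12  [1, 4, 12]
imul       [1, 48]
ineg       [1, -48]
isub       [49]
ineg       [-49]
bipush 1   [-49, 1]
ineg       [-49, -1]
iadd       [-50]
ineg       [50]
ineg       [-50]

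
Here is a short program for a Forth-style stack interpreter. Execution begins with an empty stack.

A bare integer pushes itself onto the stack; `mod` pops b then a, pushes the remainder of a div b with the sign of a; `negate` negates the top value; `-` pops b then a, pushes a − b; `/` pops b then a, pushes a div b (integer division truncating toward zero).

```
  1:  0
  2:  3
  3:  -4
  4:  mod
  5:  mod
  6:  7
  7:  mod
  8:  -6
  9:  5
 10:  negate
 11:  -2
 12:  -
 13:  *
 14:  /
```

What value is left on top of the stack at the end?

0       [0]
3       [0, 3]
-4      [0, 3, -4]
mod     [0, 3]
mod     [0]
7       [0, 7]
mod     [0]
-6      [0, -6]
5       [0, -6, 5]
negate  [0, -6, -5]
-2      [0, -6, -5, -2]
-       [0, -6, -3]
*       [0, 18]
/       [0]

0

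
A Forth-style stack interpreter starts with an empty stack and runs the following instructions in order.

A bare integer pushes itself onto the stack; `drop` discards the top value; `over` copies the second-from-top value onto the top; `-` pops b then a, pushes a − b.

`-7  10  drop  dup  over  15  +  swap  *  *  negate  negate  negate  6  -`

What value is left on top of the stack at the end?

-398

-7      [-7]
10      [-7, 10]
drop    [-7]
dup     [-7, -7]
over    [-7, -7, -7]
15      [-7, -7, -7, 15]
+       [-7, -7, 8]
swap    [-7, 8, -7]
*       [-7, -56]
*       [392]
negate  [-392]
negate  [392]
negate  [-392]
6       [-392, 6]
-       [-398]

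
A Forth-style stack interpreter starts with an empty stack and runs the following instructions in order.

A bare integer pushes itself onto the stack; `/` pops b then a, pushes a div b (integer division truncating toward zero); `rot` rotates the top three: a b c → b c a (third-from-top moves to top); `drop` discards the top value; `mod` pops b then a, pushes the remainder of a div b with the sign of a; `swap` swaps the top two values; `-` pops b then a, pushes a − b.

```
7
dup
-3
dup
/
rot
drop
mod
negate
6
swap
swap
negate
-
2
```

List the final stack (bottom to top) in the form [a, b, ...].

7       [7]
dup     [7, 7]
-3      [7, 7, -3]
dup     [7, 7, -3, -3]
/       [7, 7, 1]
rot     [7, 1, 7]
drop    [7, 1]
mod     [0]
negate  [0]
6       [0, 6]
swap    [6, 0]
swap    [0, 6]
negate  [0, -6]
-       [6]
2       [6, 2]

[6, 2]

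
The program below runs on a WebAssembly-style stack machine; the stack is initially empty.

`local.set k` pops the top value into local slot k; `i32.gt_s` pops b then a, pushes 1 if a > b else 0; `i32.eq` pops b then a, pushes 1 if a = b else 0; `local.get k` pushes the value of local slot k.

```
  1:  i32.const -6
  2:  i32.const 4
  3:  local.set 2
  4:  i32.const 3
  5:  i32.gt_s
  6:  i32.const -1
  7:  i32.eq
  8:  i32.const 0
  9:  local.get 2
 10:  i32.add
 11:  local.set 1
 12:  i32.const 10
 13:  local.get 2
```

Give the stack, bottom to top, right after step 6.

i32.const -6 : -6
i32.const 4  : -6 4
local.set 2  : -6
i32.const 3  : -6 3
i32.gt_s     : 0
i32.const -1 : 0 -1

[0, -1]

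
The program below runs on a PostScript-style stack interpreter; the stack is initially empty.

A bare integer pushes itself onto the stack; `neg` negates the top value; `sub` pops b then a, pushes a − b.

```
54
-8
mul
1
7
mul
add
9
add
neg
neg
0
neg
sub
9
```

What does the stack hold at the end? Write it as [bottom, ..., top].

54  → 54
-8  → 54 -8
mul → -432
1   → -432 1
7   → -432 1 7
mul → -432 7
add → -425
9   → -425 9
add → -416
neg → 416
neg → -416
0   → -416 0
neg → -416 0
sub → -416
9   → -416 9

[-416, 9]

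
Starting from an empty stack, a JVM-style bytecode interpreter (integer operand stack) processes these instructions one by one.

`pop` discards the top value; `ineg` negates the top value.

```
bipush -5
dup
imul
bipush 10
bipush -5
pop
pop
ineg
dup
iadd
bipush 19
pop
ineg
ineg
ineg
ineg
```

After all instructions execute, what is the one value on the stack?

-50

bipush -5 → [-5]
dup       → [-5, -5]
imul      → [25]
bipush 10 → [25, 10]
bipush -5 → [25, 10, -5]
pop       → [25, 10]
pop       → [25]
ineg      → [-25]
dup       → [-25, -25]
iadd      → [-50]
bipush 19 → [-50, 19]
pop       → [-50]
ineg      → [50]
ineg      → [-50]
ineg      → [50]
ineg      → [-50]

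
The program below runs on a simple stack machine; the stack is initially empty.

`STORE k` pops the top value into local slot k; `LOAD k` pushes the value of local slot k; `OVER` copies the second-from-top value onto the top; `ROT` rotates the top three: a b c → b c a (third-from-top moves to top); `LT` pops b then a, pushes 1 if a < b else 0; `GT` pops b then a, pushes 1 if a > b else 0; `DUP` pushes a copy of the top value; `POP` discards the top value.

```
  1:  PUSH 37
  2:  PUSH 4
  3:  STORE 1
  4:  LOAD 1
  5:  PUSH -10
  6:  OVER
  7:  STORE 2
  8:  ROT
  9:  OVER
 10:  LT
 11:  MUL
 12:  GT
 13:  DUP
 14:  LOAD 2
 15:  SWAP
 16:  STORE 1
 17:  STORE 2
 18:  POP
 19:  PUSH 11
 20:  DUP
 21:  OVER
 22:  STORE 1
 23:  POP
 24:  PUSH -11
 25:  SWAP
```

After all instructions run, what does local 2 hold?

PUSH 37  : [37]
PUSH 4   : [37, 4]
STORE 1  : [37]
LOAD 1   : [37, 4]
PUSH -10 : [37, 4, -10]
OVER     : [37, 4, -10, 4]
STORE 2  : [37, 4, -10]
ROT      : [4, -10, 37]
OVER     : [4, -10, 37, -10]
LT       : [4, -10, 0]
MUL      : [4, 0]
GT       : [1]
DUP      : [1, 1]
LOAD 2   : [1, 1, 4]
SWAP     : [1, 4, 1]
STORE 1  : [1, 4]
STORE 2  : [1]
POP      : []
PUSH 11  : [11]
DUP      : [11, 11]
OVER     : [11, 11, 11]
STORE 1  : [11, 11]
POP      : [11]
PUSH -11 : [11, -11]
SWAP     : [-11, 11]

4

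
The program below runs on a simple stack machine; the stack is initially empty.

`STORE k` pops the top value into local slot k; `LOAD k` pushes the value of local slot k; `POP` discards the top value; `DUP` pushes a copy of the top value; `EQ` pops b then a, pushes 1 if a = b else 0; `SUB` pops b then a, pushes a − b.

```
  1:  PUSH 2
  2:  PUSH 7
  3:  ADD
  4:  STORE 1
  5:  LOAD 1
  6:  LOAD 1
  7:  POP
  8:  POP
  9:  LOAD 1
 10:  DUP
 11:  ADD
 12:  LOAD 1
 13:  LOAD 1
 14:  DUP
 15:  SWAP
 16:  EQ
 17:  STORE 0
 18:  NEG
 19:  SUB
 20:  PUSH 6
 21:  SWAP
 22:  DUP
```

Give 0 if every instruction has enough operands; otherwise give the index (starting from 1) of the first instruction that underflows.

0

PUSH 2  → [2]
PUSH 7  → [2, 7]
ADD     → [9]
STORE 1 → []
LOAD 1  → [9]
LOAD 1  → [9, 9]
POP     → [9]
POP     → []
LOAD 1  → [9]
DUP     → [9, 9]
ADD     → [18]
LOAD 1  → [18, 9]
LOAD 1  → [18, 9, 9]
DUP     → [18, 9, 9, 9]
SWAP    → [18, 9, 9, 9]
EQ      → [18, 9, 1]
STORE 0 → [18, 9]
NEG     → [18, -9]
SUB     → [27]
PUSH 6  → [27, 6]
SWAP    → [6, 27]
DUP     → [6, 27, 27]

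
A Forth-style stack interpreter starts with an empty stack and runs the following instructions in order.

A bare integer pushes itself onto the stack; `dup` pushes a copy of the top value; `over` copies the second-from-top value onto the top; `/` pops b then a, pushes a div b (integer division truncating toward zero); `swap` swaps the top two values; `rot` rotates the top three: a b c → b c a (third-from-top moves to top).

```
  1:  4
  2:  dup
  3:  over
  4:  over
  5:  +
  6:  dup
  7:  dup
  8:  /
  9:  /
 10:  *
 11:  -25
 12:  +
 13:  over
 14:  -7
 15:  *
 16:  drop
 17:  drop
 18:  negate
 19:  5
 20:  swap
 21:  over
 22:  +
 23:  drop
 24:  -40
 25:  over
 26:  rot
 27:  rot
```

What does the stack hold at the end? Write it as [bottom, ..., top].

4      → [4]
dup    → [4, 4]
over   → [4, 4, 4]
over   → [4, 4, 4, 4]
+      → [4, 4, 8]
dup    → [4, 4, 8, 8]
dup    → [4, 4, 8, 8, 8]
/      → [4, 4, 8, 1]
/      → [4, 4, 8]
*      → [4, 32]
-25    → [4, 32, -25]
+      → [4, 7]
over   → [4, 7, 4]
-7     → [4, 7, 4, -7]
*      → [4, 7, -28]
drop   → [4, 7]
drop   → [4]
negate → [-4]
5      → [-4, 5]
swap   → [5, -4]
over   → [5, -4, 5]
+      → [5, 1]
drop   → [5]
-40    → [5, -40]
over   → [5, -40, 5]
rot    → [-40, 5, 5]
rot    → [5, 5, -40]

[5, 5, -40]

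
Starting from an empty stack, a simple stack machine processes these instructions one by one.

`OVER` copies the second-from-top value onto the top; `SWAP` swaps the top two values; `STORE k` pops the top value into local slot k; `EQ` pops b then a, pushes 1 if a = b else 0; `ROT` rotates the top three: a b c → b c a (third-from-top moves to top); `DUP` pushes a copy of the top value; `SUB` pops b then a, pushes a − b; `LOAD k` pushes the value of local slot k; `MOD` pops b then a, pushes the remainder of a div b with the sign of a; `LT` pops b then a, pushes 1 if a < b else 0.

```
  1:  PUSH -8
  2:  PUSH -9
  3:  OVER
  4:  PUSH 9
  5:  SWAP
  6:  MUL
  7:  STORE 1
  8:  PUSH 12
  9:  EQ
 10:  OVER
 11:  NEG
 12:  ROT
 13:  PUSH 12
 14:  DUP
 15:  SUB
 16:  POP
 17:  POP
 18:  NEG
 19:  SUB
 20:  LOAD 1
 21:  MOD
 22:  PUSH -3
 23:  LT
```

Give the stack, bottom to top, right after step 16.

[0, 8, -8]

PUSH -8 : [-8]
PUSH -9 : [-8, -9]
OVER    : [-8, -9, -8]
PUSH 9  : [-8, -9, -8, 9]
SWAP    : [-8, -9, 9, -8]
MUL     : [-8, -9, -72]
STORE 1 : [-8, -9]
PUSH 12 : [-8, -9, 12]
EQ      : [-8, 0]
OVER    : [-8, 0, -8]
NEG     : [-8, 0, 8]
ROT     : [0, 8, -8]
PUSH 12 : [0, 8, -8, 12]
DUP     : [0, 8, -8, 12, 12]
SUB     : [0, 8, -8, 0]
POP     : [0, 8, -8]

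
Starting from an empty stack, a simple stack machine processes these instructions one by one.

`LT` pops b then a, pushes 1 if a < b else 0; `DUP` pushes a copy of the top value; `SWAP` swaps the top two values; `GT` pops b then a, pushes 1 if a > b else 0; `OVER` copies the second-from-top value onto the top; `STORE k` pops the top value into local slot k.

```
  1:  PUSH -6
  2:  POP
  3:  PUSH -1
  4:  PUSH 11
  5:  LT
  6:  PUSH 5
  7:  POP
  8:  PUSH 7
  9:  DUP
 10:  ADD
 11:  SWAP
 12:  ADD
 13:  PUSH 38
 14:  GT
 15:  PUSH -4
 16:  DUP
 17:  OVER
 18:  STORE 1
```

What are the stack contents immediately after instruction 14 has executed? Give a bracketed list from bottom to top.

PUSH -6 -> [-6]
POP     -> []
PUSH -1 -> [-1]
PUSH 11 -> [-1, 11]
LT      -> [1]
PUSH 5  -> [1, 5]
POP     -> [1]
PUSH 7  -> [1, 7]
DUP     -> [1, 7, 7]
ADD     -> [1, 14]
SWAP    -> [14, 1]
ADD     -> [15]
PUSH 38 -> [15, 38]
GT      -> [0]

[0]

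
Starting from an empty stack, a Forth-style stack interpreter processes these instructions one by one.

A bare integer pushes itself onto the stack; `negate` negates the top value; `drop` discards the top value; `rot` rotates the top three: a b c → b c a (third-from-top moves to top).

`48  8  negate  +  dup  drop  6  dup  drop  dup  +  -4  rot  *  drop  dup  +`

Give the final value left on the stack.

48     : [48]
8      : [48, 8]
negate : [48, -8]
+      : [40]
dup    : [40, 40]
drop   : [40]
6      : [40, 6]
dup    : [40, 6, 6]
drop   : [40, 6]
dup    : [40, 6, 6]
+      : [40, 12]
-4     : [40, 12, -4]
rot    : [12, -4, 40]
*      : [12, -160]
drop   : [12]
dup    : [12, 12]
+      : [24]

24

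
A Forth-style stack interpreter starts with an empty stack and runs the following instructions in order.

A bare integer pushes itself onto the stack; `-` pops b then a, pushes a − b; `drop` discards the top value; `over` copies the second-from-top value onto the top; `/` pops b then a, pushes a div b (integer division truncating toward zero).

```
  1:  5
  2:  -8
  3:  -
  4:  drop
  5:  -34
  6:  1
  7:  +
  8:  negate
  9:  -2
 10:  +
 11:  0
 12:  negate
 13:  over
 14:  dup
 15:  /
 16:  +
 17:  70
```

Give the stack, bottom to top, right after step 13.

5      → 5
-8     → 5 -8
-      → 13
drop   → (empty)
-34    → -34
1      → -34 1
+      → -33
negate → 33
-2     → 33 -2
+      → 31
0      → 31 0
negate → 31 0
over   → 31 0 31

[31, 0, 31]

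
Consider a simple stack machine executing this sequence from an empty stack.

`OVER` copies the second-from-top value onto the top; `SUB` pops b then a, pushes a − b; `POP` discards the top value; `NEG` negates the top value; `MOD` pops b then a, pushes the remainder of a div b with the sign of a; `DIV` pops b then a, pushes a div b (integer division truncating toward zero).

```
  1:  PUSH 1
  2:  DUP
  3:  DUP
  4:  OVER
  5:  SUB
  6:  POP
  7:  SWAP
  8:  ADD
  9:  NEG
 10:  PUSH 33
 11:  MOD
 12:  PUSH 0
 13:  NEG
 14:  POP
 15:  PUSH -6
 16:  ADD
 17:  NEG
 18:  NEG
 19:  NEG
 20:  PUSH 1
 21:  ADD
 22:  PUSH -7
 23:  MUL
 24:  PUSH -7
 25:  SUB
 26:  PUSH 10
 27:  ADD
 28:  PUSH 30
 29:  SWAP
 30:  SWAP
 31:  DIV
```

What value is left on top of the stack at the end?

-1

PUSH 1   1
DUP      1 1
DUP      1 1 1
OVER     1 1 1 1
SUB      1 1 0
POP      1 1
SWAP     1 1
ADD      2
NEG      -2
PUSH 33  -2 33
MOD      -2
PUSH 0   -2 0
NEG      -2 0
POP      -2
PUSH -6  -2 -6
ADD      -8
NEG      8
NEG      -8
NEG      8
PUSH 1   8 1
ADD      9
PUSH -7  9 -7
MUL      -63
PUSH -7  -63 -7
SUB      -56
PUSH 10  -56 10
ADD      -46
PUSH 30  -46 30
SWAP     30 -46
SWAP     -46 30
DIV      -1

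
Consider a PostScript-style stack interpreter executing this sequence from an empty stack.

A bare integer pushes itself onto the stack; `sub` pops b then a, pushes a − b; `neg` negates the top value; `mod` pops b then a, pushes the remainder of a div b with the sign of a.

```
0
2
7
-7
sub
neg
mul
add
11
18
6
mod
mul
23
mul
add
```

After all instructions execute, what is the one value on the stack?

-28

0   : [0]
2   : [0, 2]
7   : [0, 2, 7]
-7  : [0, 2, 7, -7]
sub : [0, 2, 14]
neg : [0, 2, -14]
mul : [0, -28]
add : [-28]
11  : [-28, 11]
18  : [-28, 11, 18]
6   : [-28, 11, 18, 6]
mod : [-28, 11, 0]
mul : [-28, 0]
23  : [-28, 0, 23]
mul : [-28, 0]
add : [-28]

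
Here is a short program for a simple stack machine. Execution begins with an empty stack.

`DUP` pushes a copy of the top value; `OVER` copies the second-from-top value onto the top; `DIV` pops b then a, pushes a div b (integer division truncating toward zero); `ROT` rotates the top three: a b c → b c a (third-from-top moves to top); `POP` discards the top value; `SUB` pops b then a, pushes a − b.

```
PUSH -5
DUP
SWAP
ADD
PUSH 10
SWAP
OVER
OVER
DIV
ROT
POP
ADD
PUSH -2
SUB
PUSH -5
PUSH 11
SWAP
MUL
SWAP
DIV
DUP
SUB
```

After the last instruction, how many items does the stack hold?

PUSH -5 -> -5
DUP     -> -5 -5
SWAP    -> -5 -5
ADD     -> -10
PUSH 10 -> -10 10
SWAP    -> 10 -10
OVER    -> 10 -10 10
OVER    -> 10 -10 10 -10
DIV     -> 10 -10 -1
ROT     -> -10 -1 10
POP     -> -10 -1
ADD     -> -11
PUSH -2 -> -11 -2
SUB     -> -9
PUSH -5 -> -9 -5
PUSH 11 -> -9 -5 11
SWAP    -> -9 11 -5
MUL     -> -9 -55
SWAP    -> -55 -9
DIV     -> 6
DUP     -> 6 6
SUB     -> 0

1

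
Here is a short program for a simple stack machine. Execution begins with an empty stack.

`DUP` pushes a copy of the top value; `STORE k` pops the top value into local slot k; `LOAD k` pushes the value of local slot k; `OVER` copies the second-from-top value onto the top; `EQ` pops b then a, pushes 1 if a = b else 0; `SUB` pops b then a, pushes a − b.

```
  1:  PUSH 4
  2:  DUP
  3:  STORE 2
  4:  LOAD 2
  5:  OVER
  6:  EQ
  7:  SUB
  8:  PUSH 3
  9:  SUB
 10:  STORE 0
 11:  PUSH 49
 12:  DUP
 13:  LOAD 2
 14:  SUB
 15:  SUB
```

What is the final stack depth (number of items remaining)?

1

PUSH 4  → [4]
DUP     → [4, 4]
STORE 2 → [4]
LOAD 2  → [4, 4]
OVER    → [4, 4, 4]
EQ      → [4, 1]
SUB     → [3]
PUSH 3  → [3, 3]
SUB     → [0]
STORE 0 → []
PUSH 49 → [49]
DUP     → [49, 49]
LOAD 2  → [49, 49, 4]
SUB     → [49, 45]
SUB     → [4]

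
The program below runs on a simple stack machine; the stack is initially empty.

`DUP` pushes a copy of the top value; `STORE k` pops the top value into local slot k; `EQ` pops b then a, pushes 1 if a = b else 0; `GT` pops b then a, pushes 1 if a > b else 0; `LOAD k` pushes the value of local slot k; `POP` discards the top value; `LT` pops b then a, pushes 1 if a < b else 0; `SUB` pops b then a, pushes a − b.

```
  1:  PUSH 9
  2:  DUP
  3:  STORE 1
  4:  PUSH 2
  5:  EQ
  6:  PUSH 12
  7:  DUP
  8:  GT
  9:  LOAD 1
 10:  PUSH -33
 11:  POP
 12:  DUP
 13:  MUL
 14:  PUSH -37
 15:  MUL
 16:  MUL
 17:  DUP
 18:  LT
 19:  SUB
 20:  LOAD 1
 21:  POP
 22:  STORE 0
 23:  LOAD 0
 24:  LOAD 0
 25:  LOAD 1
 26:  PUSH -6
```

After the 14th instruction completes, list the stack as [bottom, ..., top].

PUSH 9   → 9
DUP      → 9 9
STORE 1  → 9
PUSH 2   → 9 2
EQ       → 0
PUSH 12  → 0 12
DUP      → 0 12 12
GT       → 0 0
LOAD 1   → 0 0 9
PUSH -33 → 0 0 9 -33
POP      → 0 0 9
DUP      → 0 0 9 9
MUL      → 0 0 81
PUSH -37 → 0 0 81 -37

[0, 0, 81, -37]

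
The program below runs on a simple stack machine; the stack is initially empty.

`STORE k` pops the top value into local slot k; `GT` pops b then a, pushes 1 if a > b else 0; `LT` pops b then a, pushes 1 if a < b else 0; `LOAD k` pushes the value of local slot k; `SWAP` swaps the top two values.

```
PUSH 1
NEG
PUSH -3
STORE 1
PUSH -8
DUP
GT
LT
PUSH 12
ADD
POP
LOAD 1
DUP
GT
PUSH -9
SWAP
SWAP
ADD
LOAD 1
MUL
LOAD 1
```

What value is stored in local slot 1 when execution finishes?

-3

PUSH 1  → 1
NEG     → -1
PUSH -3 → -1 -3
STORE 1 → -1
PUSH -8 → -1 -8
DUP     → -1 -8 -8
GT      → -1 0
LT      → 1
PUSH 12 → 1 12
ADD     → 13
POP     → (empty)
LOAD 1  → -3
DUP     → -3 -3
GT      → 0
PUSH -9 → 0 -9
SWAP    → -9 0
SWAP    → 0 -9
ADD     → -9
LOAD 1  → -9 -3
MUL     → 27
LOAD 1  → 27 -3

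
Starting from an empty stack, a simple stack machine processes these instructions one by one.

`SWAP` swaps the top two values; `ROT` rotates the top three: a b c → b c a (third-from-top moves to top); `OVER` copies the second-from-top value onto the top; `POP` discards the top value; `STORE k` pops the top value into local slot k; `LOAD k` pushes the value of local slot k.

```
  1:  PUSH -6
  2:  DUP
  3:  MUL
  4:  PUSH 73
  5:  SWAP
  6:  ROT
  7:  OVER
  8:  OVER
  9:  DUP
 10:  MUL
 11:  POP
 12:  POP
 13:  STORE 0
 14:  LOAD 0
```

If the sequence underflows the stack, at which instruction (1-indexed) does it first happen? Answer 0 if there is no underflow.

PUSH -6 -> [-6]
DUP     -> [-6, -6]
MUL     -> [36]
PUSH 73 -> [36, 73]
SWAP    -> [73, 36]
ROT  — needs 3 operands, stack has 2 → underflow

6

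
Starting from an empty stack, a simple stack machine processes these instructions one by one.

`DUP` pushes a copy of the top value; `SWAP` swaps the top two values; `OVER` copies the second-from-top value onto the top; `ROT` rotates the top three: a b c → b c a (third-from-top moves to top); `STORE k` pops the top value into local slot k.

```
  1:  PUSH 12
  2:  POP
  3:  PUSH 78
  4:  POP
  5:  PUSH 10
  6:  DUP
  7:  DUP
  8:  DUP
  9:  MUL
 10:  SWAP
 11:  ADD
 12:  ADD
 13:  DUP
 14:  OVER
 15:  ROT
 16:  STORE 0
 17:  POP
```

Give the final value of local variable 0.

120

PUSH 12 → 12
POP     → (empty)
PUSH 78 → 78
POP     → (empty)
PUSH 10 → 10
DUP     → 10 10
DUP     → 10 10 10
DUP     → 10 10 10 10
MUL     → 10 10 100
SWAP    → 10 100 10
ADD     → 10 110
ADD     → 120
DUP     → 120 120
OVER    → 120 120 120
ROT     → 120 120 120
STORE 0 → 120 120
POP     → 120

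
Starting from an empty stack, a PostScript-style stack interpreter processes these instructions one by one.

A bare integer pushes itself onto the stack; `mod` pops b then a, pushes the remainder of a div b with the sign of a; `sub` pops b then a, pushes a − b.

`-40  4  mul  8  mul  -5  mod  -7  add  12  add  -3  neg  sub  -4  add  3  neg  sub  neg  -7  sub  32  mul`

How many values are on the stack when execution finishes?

-40  -40
4    -40 4
mul  -160
8    -160 8
mul  -1280
-5   -1280 -5
mod  0
-7   0 -7
add  -7
12   -7 12
add  5
-3   5 -3
neg  5 3
sub  2
-4   2 -4
add  -2
3    -2 3
neg  -2 -3
sub  1
neg  -1
-7   -1 -7
sub  6
32   6 32
mul  192

1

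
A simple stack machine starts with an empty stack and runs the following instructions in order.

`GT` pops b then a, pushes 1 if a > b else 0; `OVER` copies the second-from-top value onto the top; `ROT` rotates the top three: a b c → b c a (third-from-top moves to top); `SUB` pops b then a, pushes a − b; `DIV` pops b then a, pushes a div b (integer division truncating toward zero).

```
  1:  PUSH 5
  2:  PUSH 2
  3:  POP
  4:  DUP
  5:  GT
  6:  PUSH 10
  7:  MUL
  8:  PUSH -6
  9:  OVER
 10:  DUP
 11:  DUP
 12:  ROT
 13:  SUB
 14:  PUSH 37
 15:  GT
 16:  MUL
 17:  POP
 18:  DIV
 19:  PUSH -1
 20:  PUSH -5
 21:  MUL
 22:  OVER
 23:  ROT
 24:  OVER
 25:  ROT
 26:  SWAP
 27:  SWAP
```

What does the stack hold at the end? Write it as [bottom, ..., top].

PUSH 5   5
PUSH 2   5 2
POP      5
DUP      5 5
GT       0
PUSH 10  0 10
MUL      0
PUSH -6  0 -6
OVER     0 -6 0
DUP      0 -6 0 0
DUP      0 -6 0 0 0
ROT      0 -6 0 0 0
SUB      0 -6 0 0
PUSH 37  0 -6 0 0 37
GT       0 -6 0 0
MUL      0 -6 0
POP      0 -6
DIV      0
PUSH -1  0 -1
PUSH -5  0 -1 -5
MUL      0 5
OVER     0 5 0
ROT      5 0 0
OVER     5 0 0 0
ROT      5 0 0 0
SWAP     5 0 0 0
SWAP     5 0 0 0

[5, 0, 0, 0]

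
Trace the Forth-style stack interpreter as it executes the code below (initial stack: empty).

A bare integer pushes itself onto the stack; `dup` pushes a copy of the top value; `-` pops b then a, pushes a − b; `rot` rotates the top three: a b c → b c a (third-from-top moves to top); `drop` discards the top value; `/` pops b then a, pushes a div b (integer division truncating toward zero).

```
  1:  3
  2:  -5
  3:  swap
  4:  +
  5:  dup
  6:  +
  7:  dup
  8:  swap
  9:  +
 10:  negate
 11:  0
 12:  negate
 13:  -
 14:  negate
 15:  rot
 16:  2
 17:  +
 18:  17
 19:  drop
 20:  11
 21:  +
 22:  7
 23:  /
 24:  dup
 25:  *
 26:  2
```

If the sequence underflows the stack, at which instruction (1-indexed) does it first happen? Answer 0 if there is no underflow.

3       3
-5      3 -5
swap    -5 3
+       -2
dup     -2 -2
+       -4
dup     -4 -4
swap    -4 -4
+       -8
negate  8
0       8 0
negate  8 0
-       8
negate  -8
rot  — needs 3 operands, stack has 1 → underflow

15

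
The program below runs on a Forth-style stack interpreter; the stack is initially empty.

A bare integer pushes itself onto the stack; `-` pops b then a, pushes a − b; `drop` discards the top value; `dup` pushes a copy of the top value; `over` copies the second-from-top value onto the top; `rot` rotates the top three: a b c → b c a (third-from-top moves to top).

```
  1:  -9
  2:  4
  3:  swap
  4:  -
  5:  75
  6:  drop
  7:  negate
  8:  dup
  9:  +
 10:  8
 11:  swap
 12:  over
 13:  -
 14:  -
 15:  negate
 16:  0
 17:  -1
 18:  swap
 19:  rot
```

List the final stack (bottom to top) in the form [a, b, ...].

-9     -> -9
4      -> -9 4
swap   -> 4 -9
-      -> 13
75     -> 13 75
drop   -> 13
negate -> -13
dup    -> -13 -13
+      -> -26
8      -> -26 8
swap   -> 8 -26
over   -> 8 -26 8
-      -> 8 -34
-      -> 42
negate -> -42
0      -> -42 0
-1     -> -42 0 -1
swap   -> -42 -1 0
rot    -> -1 0 -42

[-1, 0, -42]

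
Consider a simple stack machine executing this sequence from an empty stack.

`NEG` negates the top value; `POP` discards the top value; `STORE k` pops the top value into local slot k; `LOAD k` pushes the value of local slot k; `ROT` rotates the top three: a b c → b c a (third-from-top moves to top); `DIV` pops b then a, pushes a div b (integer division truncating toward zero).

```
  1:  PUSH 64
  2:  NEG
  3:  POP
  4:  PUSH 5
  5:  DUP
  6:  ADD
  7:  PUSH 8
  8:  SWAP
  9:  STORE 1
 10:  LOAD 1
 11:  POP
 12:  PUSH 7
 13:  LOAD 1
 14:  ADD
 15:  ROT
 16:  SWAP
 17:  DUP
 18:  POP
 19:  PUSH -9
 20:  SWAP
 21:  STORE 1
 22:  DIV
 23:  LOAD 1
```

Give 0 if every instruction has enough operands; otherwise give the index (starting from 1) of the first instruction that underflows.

PUSH 64 : 64
NEG     : -64
POP     : (empty)
PUSH 5  : 5
DUP     : 5 5
ADD     : 10
PUSH 8  : 10 8
SWAP    : 8 10
STORE 1 : 8
LOAD 1  : 8 10
POP     : 8
PUSH 7  : 8 7
LOAD 1  : 8 7 10
ADD     : 8 17
ROT  — needs 3 operands, stack has 2 → underflow

15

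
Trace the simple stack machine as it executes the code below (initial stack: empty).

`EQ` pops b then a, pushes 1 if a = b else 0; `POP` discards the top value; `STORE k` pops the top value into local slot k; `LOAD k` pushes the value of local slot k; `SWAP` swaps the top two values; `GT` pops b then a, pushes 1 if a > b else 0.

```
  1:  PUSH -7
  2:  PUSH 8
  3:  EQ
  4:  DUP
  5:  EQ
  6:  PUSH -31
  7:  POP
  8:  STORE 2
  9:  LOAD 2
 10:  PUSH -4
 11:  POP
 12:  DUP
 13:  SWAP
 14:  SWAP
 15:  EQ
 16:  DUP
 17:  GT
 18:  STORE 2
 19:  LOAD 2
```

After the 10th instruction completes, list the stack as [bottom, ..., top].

[1, -4]

PUSH -7   [-7]
PUSH 8    [-7, 8]
EQ        [0]
DUP       [0, 0]
EQ        [1]
PUSH -31  [1, -31]
POP       [1]
STORE 2   []
LOAD 2    [1]
PUSH -4   [1, -4]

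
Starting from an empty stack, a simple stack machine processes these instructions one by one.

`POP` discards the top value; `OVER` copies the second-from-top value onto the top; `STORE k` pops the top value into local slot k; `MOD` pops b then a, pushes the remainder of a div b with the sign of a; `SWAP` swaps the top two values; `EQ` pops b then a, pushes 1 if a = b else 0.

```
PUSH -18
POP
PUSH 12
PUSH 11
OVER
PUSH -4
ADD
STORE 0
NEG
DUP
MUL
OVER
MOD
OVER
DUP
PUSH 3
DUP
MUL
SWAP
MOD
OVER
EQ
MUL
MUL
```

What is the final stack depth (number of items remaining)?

PUSH -18 : -18
POP      : (empty)
PUSH 12  : 12
PUSH 11  : 12 11
OVER     : 12 11 12
PUSH -4  : 12 11 12 -4
ADD      : 12 11 8
STORE 0  : 12 11
NEG      : 12 -11
DUP      : 12 -11 -11
MUL      : 12 121
OVER     : 12 121 12
MOD      : 12 1
OVER     : 12 1 12
DUP      : 12 1 12 12
PUSH 3   : 12 1 12 12 3
DUP      : 12 1 12 12 3 3
MUL      : 12 1 12 12 9
SWAP     : 12 1 12 9 12
MOD      : 12 1 12 9
OVER     : 12 1 12 9 12
EQ       : 12 1 12 0
MUL      : 12 1 0
MUL      : 12 0

2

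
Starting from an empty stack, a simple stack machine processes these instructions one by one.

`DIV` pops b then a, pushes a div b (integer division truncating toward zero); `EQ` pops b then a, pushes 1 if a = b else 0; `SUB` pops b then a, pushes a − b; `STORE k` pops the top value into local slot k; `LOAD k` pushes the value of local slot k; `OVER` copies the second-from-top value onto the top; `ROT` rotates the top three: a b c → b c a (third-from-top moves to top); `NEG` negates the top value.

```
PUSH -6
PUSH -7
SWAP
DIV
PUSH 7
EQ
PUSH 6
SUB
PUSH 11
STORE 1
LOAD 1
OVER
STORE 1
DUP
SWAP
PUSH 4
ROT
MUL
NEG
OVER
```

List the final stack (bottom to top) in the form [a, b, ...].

PUSH -6 → -6
PUSH -7 → -6 -7
SWAP    → -7 -6
DIV     → 1
PUSH 7  → 1 7
EQ      → 0
PUSH 6  → 0 6
SUB     → -6
PUSH 11 → -6 11
STORE 1 → -6
LOAD 1  → -6 11
OVER    → -6 11 -6
STORE 1 → -6 11
DUP     → -6 11 11
SWAP    → -6 11 11
PUSH 4  → -6 11 11 4
ROT     → -6 11 4 11
MUL     → -6 11 44
NEG     → -6 11 -44
OVER    → -6 11 -44 11

[-6, 11, -44, 11]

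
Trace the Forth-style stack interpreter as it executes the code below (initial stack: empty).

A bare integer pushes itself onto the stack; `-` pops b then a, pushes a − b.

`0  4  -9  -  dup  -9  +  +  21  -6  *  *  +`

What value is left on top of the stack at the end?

0   → 0
4   → 0 4
-9  → 0 4 -9
-   → 0 13
dup → 0 13 13
-9  → 0 13 13 -9
+   → 0 13 4
+   → 0 17
21  → 0 17 21
-6  → 0 17 21 -6
*   → 0 17 -126
*   → 0 -2142
+   → -2142

-2142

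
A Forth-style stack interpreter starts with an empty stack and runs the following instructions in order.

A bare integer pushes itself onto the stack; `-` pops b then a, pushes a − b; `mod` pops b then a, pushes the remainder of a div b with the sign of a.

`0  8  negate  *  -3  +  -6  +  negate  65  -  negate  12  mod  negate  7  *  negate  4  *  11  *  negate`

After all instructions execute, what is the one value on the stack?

-2464

0       0
8       0 8
negate  0 -8
*       0
-3      0 -3
+       -3
-6      -3 -6
+       -9
negate  9
65      9 65
-       -56
negate  56
12      56 12
mod     8
negate  -8
7       -8 7
*       -56
negate  56
4       56 4
*       224
11      224 11
*       2464
negate  -2464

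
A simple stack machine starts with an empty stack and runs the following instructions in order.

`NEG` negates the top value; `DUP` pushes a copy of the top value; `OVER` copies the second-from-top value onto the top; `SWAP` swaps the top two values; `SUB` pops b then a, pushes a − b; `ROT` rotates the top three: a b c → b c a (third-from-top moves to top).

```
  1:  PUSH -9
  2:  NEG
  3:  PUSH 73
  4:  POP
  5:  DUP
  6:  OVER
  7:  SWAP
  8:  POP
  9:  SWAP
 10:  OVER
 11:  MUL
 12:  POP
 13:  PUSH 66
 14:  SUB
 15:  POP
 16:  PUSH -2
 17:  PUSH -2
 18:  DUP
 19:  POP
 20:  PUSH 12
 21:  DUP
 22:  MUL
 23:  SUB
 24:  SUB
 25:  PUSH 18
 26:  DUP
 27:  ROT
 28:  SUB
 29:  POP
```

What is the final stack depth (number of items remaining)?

1

PUSH -9 -> -9
NEG     -> 9
PUSH 73 -> 9 73
POP     -> 9
DUP     -> 9 9
OVER    -> 9 9 9
SWAP    -> 9 9 9
POP     -> 9 9
SWAP    -> 9 9
OVER    -> 9 9 9
MUL     -> 9 81
POP     -> 9
PUSH 66 -> 9 66
SUB     -> -57
POP     -> (empty)
PUSH -2 -> -2
PUSH -2 -> -2 -2
DUP     -> -2 -2 -2
POP     -> -2 -2
PUSH 12 -> -2 -2 12
DUP     -> -2 -2 12 12
MUL     -> -2 -2 144
SUB     -> -2 -146
SUB     -> 144
PUSH 18 -> 144 18
DUP     -> 144 18 18
ROT     -> 18 18 144
SUB     -> 18 -126
POP     -> 18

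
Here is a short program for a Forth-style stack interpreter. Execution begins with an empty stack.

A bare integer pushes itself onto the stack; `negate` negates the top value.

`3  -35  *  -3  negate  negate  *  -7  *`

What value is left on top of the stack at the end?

-2205

3       3
-35     3 -35
*       -105
-3      -105 -3
negate  -105 3
negate  -105 -3
*       315
-7      315 -7
*       -2205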